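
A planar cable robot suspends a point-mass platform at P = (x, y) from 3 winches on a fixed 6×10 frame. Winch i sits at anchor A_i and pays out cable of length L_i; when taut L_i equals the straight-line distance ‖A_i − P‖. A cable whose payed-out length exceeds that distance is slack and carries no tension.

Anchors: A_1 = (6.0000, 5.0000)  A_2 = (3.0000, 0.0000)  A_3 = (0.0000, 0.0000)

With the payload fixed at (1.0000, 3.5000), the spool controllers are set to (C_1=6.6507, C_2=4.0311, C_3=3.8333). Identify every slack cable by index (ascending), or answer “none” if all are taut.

cable 1: √((5.0000)²+(1.5000)²)=5.2202, C_1=6.6507: slack
cable 2: √((2.0000)²+(-3.5000)²)=4.0311, C_2=4.0311: taut
cable 3: √((-1.0000)²+(-3.5000)²)=3.6401, C_3=3.8333: slack

1, 3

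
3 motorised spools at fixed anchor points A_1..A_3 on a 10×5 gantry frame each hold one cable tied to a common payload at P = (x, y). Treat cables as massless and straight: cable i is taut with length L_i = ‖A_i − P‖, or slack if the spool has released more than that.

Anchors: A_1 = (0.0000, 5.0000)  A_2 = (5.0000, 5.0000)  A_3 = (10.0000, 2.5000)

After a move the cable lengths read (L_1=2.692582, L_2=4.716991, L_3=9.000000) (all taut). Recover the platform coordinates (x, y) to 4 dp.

each cable: (A_i−P)·(A_i−P) = L_i²; let k_i = ‖A_i‖²−L_i²
k_1 = 0.0000+25.0000−7.2500 = 17.7500
row 1: -10.0000x + 0.0000y = -10.0000  (k_2=27.7500)
row 2: -20.0000x + 5.0000y = -7.5000  (k_3=25.2500)
Cramer on rows 1–2 → x = 1.0000, y = 2.5000

(1.0000, 2.5000)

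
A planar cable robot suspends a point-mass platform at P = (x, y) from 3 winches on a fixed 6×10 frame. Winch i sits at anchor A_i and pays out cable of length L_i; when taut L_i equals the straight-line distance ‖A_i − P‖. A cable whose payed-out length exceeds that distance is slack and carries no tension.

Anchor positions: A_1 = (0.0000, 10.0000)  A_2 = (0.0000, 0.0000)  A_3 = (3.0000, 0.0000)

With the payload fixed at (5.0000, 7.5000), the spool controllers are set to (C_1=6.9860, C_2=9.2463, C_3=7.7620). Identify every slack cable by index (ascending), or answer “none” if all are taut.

cable 1: √((-5.0000)²+(2.5000)²)=5.5902, C_1=6.9860: slack
cable 2: √((-5.0000)²+(-7.5000)²)=9.0139, C_2=9.2463: slack
cable 3: √((-2.0000)²+(-7.5000)²)=7.7621, C_3=7.7620: taut

1, 2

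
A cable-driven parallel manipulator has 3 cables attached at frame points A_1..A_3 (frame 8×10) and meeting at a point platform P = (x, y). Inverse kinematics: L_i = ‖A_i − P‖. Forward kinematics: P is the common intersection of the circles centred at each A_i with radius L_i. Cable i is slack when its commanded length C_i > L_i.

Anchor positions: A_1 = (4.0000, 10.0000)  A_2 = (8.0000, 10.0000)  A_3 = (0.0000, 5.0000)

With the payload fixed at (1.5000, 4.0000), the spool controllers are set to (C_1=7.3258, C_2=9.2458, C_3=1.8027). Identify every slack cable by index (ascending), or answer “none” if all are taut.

cable 1: √((2.5000)²+(6.0000)²)=6.5000, C_1=7.3258: slack
cable 2: √((6.5000)²+(6.0000)²)=8.8459, C_2=9.2458: slack
cable 3: √((-1.5000)²+(1.0000)²)=1.8028, C_3=1.8027: taut

1, 2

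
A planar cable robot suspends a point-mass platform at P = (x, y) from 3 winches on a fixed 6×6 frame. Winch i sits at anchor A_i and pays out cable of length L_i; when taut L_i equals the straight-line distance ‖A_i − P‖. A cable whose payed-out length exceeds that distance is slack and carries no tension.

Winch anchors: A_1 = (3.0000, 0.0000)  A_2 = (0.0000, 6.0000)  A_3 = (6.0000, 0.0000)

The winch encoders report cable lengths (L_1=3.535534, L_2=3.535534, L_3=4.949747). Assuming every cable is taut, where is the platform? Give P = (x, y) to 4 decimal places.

expand ‖A_i−P‖²=L_i² and subtract eq 1 (c_i ≔ ‖A_i‖²−L_i²)
c_1 = 9.0000+0.0000−12.5000 = -3.5000
eq1−eq2 → [6.0000  -12.0000]·P = -27.0000
eq1−eq3 → [-6.0000  0.0000]·P = -15.0000
2×2 solve → P = (2.5000, 3.5000)

(2.5000, 3.5000)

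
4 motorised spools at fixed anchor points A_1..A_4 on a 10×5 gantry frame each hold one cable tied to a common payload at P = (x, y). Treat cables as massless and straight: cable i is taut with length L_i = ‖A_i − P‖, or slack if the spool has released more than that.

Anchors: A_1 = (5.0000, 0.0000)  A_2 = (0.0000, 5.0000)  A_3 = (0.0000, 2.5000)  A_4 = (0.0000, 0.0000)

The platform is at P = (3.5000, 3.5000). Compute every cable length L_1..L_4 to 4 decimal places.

L_1 = √((5.0000−3.5000)² + (0.0000−3.5000)²) = 3.8079
L_2 = √((0.0000−3.5000)² + (5.0000−3.5000)²) = 3.8079
L_3 = √((0.0000−3.5000)² + (2.5000−3.5000)²) = 3.6401
L_4 = √((0.0000−3.5000)² + (0.0000−3.5000)²) = 4.9497

(3.8079, 3.8079, 3.6401, 4.9497)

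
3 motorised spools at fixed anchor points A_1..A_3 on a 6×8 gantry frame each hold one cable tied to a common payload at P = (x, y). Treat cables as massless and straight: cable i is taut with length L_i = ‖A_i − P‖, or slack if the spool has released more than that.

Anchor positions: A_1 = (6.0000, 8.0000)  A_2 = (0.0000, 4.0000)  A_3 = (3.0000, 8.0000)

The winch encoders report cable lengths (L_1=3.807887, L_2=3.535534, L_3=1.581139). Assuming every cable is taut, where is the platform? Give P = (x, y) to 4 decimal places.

expand ‖A_i−P‖²=L_i² and subtract eq 1 (q_i ≔ ‖A_i‖²−L_i²)
q_1 = 36.0000+64.0000−14.5000 = 85.5000
eq1−eq2 → [12.0000  8.0000]·P = 82.0000
eq1−eq3 → [6.0000  0.0000]·P = 15.0000
2×2 solve → P = (2.5000, 6.5000)

(2.5000, 6.5000)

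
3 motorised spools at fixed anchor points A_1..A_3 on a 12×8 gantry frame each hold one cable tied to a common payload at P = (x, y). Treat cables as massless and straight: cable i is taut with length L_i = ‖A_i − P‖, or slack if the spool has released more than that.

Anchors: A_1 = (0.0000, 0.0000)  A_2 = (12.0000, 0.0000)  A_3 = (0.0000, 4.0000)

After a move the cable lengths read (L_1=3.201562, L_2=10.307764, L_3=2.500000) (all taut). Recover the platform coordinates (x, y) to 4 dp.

(2.0000, 2.5000)

each cable: (A_i−P)·(A_i−P) = L_i²; let q_i = ‖A_i‖²−L_i²
q_1 = 0.0000+0.0000−10.2500 = -10.2500
row 1: -24.0000x + 0.0000y = -48.0000  (q_2=37.7500)
row 2: 0.0000x − 8.0000y = -20.0000  (q_3=9.7500)
Cramer on rows 1–2 → x = 2.0000, y = 2.5000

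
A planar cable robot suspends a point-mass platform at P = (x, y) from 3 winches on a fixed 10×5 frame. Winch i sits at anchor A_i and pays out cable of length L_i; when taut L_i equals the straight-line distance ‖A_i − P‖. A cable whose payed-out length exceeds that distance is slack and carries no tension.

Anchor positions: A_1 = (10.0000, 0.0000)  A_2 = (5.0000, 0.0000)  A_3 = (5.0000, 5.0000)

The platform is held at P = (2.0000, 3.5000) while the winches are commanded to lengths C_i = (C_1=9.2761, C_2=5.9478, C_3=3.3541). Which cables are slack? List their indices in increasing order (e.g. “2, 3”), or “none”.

1, 2

i=1: geometric 8.7321 vs commanded 9.2761 ⇒ slack
i=2: geometric 4.6098 vs commanded 5.9478 ⇒ slack
i=3: geometric 3.3541 vs commanded 3.3541 ⇒ taut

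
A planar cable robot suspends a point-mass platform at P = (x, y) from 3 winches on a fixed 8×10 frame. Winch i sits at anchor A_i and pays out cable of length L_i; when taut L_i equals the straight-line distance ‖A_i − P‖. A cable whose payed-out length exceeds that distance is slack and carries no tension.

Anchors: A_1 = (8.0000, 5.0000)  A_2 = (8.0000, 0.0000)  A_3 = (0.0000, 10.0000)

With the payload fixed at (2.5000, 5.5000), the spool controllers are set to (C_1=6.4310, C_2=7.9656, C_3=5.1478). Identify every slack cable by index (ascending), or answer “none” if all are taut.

1, 2

cable 1: √((5.5000)²+(-0.5000)²)=5.5227, C_1=6.4310: slack
cable 2: √((5.5000)²+(-5.5000)²)=7.7782, C_2=7.9656: slack
cable 3: √((-2.5000)²+(4.5000)²)=5.1478, C_3=5.1478: taut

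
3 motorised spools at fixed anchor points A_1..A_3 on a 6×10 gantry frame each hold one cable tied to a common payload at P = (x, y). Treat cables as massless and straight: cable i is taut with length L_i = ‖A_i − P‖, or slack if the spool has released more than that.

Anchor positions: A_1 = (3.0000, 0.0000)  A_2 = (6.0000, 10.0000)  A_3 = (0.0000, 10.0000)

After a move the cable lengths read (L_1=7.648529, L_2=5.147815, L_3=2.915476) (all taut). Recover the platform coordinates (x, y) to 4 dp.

circle eqns → linear via eq_j − eq_1; set k_j = A_j·A_j − L_j²
k_1 = 9.0000+0.0000−58.5000 = -49.5000
-6.0000·x − 20.0000·y = k_1−k_2 = -159.0000
6.0000·x − 20.0000·y = k_1−k_3 = -141.0000
solve first two rows → x=1.5000, y=7.5000

(1.5000, 7.5000)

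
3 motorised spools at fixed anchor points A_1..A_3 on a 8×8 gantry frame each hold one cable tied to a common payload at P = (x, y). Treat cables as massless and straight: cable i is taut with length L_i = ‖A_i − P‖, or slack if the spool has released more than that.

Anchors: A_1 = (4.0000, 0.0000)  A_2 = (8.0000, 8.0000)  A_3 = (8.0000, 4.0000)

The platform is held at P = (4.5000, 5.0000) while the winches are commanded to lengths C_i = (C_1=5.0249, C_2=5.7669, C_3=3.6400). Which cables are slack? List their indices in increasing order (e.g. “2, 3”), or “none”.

2

i=1: geometric 5.0249 vs commanded 5.0249 ⇒ taut
i=2: geometric 4.6098 vs commanded 5.7669 ⇒ slack
i=3: geometric 3.6401 vs commanded 3.6400 ⇒ taut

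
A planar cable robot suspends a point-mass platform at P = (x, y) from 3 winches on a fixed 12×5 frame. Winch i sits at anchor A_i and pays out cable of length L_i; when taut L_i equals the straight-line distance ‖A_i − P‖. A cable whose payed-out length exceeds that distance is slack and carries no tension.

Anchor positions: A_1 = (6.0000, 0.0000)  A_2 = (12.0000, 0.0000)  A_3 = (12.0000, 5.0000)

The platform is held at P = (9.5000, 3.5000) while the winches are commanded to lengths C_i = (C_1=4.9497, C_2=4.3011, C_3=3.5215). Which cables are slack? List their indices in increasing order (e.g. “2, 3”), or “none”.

cable 1: √((-3.5000)²+(-3.5000)²)=4.9497, C_1=4.9497: taut
cable 2: √((2.5000)²+(-3.5000)²)=4.3012, C_2=4.3011: taut
cable 3: √((2.5000)²+(1.5000)²)=2.9155, C_3=3.5215: slack

3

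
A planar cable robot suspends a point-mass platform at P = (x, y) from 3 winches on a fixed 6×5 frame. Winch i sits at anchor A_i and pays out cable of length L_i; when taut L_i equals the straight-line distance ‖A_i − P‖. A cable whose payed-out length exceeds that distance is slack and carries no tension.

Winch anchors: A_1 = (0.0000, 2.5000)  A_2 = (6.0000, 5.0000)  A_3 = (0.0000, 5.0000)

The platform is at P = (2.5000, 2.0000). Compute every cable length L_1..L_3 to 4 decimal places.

(2.5495, 4.6098, 3.9051)

cable 1: Δx=-2.5000, Δy=0.5000; L_1 = √(Δx²+Δy²) = 2.5495
cable 2: Δx=3.5000, Δy=3.0000; L_2 = √(Δx²+Δy²) = 4.6098
cable 3: Δx=-2.5000, Δy=3.0000; L_3 = √(Δx²+Δy²) = 3.9051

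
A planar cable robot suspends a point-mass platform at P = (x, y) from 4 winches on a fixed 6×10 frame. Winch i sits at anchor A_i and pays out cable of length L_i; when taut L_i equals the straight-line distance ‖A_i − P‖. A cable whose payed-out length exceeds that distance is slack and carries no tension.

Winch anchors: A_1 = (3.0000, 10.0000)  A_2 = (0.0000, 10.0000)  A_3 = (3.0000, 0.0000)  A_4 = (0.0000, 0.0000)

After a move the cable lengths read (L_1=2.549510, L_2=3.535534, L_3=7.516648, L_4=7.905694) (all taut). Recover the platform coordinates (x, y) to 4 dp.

expand ‖A_i−P‖²=L_i² and subtract eq 1 (q_i ≔ ‖A_i‖²−L_i²)
q_1 = 9.0000+100.0000−6.5000 = 102.5000
eq1−eq2 → [6.0000  0.0000]·P = 15.0000
eq1−eq3 → [0.0000  20.0000]·P = 150.0000
eq1−eq4 → [6.0000  20.0000]·P = 165.0000
2×2 solve → P = (2.5000, 7.5000)
check cable 4: ‖A_4−P‖² = 62.5000 ≈ L_4² = 62.5000 ✓

(2.5000, 7.5000)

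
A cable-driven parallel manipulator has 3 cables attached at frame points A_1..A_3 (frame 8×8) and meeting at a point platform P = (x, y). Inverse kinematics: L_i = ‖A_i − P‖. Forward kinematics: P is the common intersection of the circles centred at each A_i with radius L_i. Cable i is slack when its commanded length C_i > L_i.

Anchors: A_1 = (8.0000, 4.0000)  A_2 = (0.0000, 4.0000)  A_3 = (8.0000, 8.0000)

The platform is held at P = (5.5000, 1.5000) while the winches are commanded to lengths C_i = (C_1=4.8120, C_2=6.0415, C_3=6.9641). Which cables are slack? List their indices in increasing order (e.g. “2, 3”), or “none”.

1

cable 1: √((2.5000)²+(2.5000)²)=3.5355, C_1=4.8120: slack
cable 2: √((-5.5000)²+(2.5000)²)=6.0415, C_2=6.0415: taut
cable 3: √((2.5000)²+(6.5000)²)=6.9642, C_3=6.9641: taut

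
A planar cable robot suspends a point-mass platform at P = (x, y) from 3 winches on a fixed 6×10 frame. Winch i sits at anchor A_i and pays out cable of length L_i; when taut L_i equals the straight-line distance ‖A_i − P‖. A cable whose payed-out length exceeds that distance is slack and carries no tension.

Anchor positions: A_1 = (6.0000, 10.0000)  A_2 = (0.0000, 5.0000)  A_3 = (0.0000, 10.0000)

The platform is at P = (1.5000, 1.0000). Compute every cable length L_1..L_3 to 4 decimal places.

(10.0623, 4.2720, 9.1241)

L_1: Δ = A_1−P = (4.5000, 9.0000) → ‖Δ‖ = √101.2500 = 10.0623
L_2: Δ = A_2−P = (-1.5000, 4.0000) → ‖Δ‖ = √18.2500 = 4.2720
L_3: Δ = A_3−P = (-1.5000, 9.0000) → ‖Δ‖ = √83.2500 = 9.1241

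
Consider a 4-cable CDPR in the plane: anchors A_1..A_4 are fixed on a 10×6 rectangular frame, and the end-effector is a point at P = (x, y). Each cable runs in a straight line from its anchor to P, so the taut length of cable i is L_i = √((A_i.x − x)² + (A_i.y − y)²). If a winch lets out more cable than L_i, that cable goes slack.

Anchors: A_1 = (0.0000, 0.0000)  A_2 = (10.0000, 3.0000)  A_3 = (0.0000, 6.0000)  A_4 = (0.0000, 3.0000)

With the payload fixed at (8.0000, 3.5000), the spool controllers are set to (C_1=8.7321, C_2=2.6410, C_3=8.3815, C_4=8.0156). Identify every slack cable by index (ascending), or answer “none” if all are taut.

cable 1: L_1 = ‖A_1−P‖ = 8.7321;  C_1 = 8.7321 → taut
cable 2: L_2 = ‖A_2−P‖ = 2.0616;  C_2 = 2.6410 → slack
cable 3: L_3 = ‖A_3−P‖ = 8.3815;  C_3 = 8.3815 → taut
cable 4: L_4 = ‖A_4−P‖ = 8.0156;  C_4 = 8.0156 → taut

2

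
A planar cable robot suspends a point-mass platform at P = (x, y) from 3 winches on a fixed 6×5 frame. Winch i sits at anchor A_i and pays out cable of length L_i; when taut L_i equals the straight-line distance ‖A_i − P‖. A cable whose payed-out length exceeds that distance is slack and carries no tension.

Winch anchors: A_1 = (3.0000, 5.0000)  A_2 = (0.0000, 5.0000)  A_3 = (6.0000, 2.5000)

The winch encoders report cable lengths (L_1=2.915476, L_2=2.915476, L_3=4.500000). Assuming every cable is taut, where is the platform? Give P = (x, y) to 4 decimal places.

(1.5000, 2.5000)

circle eqns → linear via eq_j − eq_1; set c_j = A_j·A_j − L_j²
c_1 = 9.0000+25.0000−8.5000 = 25.5000
6.0000·x + 0.0000·y = c_1−c_2 = 9.0000
-6.0000·x + 5.0000·y = c_1−c_3 = 3.5000
solve first two rows → x=1.5000, y=2.5000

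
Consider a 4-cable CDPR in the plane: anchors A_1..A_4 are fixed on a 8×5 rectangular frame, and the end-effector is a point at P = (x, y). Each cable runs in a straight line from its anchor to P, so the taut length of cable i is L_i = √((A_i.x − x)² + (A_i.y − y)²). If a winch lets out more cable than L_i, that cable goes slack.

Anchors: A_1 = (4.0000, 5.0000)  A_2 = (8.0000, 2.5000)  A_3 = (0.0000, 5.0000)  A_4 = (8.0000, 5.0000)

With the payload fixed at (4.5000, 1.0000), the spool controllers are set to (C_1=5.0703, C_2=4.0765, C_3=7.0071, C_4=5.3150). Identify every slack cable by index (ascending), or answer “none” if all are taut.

1, 2, 3

cable 1: √((-0.5000)²+(4.0000)²)=4.0311, C_1=5.0703: slack
cable 2: √((3.5000)²+(1.5000)²)=3.8079, C_2=4.0765: slack
cable 3: √((-4.5000)²+(4.0000)²)=6.0208, C_3=7.0071: slack
cable 4: √((3.5000)²+(4.0000)²)=5.3151, C_4=5.3150: taut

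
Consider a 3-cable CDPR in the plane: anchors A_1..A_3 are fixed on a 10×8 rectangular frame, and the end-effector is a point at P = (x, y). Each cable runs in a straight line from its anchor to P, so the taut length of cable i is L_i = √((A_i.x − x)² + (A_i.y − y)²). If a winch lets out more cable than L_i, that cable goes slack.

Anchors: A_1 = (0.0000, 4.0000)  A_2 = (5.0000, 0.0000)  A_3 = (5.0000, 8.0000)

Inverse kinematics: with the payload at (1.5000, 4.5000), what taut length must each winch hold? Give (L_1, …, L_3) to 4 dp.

(1.5811, 5.7009, 4.9497)

L_1 = √((0.0000−1.5000)² + (4.0000−4.5000)²) = 1.5811
L_2 = √((5.0000−1.5000)² + (0.0000−4.5000)²) = 5.7009
L_3 = √((5.0000−1.5000)² + (8.0000−4.5000)²) = 4.9497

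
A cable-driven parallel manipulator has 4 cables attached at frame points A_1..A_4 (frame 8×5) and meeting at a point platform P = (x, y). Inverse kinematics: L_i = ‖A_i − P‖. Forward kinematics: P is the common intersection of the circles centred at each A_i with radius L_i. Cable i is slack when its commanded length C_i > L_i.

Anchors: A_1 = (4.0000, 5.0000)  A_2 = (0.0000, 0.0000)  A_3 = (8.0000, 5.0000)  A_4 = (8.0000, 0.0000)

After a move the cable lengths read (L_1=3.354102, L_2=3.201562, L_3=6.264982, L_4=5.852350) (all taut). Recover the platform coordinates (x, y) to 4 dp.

circle eqns → linear via eq_j − eq_1; set c_j = A_j·A_j − L_j²
c_1 = 16.0000+25.0000−11.2500 = 29.7500
8.0000·x + 10.0000·y = c_1−c_2 = 40.0000
-8.0000·x + 0.0000·y = c_1−c_3 = -20.0000
-8.0000·x + 10.0000·y = c_1−c_4 = 0.0000
solve first two rows → x=2.5000, y=2.0000
check cable 4: ‖A_4−P‖² = 34.2500 ≈ L_4² = 34.2500 ✓

(2.5000, 2.0000)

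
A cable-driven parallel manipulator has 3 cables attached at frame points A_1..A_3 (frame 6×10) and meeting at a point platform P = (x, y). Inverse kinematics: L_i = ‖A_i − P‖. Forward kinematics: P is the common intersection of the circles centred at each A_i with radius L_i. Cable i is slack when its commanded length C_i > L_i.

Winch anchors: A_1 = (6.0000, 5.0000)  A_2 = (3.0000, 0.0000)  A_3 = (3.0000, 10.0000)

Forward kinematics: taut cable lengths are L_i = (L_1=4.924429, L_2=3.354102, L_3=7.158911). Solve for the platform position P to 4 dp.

circle eqns → linear via eq_j − eq_1; set q_j = A_j·A_j − L_j²
q_1 = 36.0000+25.0000−24.2500 = 36.7500
6.0000·x + 10.0000·y = q_1−q_2 = 39.0000
6.0000·x − 10.0000·y = q_1−q_3 = -21.0000
solve first two rows → x=1.5000, y=3.0000

(1.5000, 3.0000)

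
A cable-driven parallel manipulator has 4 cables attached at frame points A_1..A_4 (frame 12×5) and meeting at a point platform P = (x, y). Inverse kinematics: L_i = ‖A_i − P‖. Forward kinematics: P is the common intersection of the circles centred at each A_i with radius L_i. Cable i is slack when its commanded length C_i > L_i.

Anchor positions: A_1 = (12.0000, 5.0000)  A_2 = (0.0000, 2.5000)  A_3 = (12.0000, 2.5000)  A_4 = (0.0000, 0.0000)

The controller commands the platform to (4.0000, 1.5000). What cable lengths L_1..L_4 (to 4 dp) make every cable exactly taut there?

L_1 = √((12.0000−4.0000)² + (5.0000−1.5000)²) = 8.7321
L_2 = √((0.0000−4.0000)² + (2.5000−1.5000)²) = 4.1231
L_3 = √((12.0000−4.0000)² + (2.5000−1.5000)²) = 8.0623
L_4 = √((0.0000−4.0000)² + (0.0000−1.5000)²) = 4.2720

(8.7321, 4.1231, 8.0623, 4.2720)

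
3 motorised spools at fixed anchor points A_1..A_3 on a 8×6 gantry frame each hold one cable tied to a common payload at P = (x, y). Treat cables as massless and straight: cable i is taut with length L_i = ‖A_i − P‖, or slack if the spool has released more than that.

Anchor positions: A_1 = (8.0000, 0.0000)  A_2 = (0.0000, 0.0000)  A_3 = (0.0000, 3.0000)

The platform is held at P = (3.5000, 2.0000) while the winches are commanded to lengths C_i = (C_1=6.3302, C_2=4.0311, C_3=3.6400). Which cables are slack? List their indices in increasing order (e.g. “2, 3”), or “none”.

1

cable 1: L_1 = ‖A_1−P‖ = 4.9244;  C_1 = 6.3302 → slack
cable 2: L_2 = ‖A_2−P‖ = 4.0311;  C_2 = 4.0311 → taut
cable 3: L_3 = ‖A_3−P‖ = 3.6401;  C_3 = 3.6400 → taut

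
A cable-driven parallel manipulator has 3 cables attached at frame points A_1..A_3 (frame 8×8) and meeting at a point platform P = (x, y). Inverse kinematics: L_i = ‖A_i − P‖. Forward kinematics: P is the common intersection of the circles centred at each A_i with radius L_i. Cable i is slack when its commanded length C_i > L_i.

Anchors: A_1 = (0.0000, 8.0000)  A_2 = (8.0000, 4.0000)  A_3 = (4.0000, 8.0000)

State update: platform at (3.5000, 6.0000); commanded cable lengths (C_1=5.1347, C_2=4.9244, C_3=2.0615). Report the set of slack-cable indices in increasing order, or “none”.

cable 1: L_1 = ‖A_1−P‖ = 4.0311;  C_1 = 5.1347 → slack
cable 2: L_2 = ‖A_2−P‖ = 4.9244;  C_2 = 4.9244 → taut
cable 3: L_3 = ‖A_3−P‖ = 2.0616;  C_3 = 2.0615 → taut

1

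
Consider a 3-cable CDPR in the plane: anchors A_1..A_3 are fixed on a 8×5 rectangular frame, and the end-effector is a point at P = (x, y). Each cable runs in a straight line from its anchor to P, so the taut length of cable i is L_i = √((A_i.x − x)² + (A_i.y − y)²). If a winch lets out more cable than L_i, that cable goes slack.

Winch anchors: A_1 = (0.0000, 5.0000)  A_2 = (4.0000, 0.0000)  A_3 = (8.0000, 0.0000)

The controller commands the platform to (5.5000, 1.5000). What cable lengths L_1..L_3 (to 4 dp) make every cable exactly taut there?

L_1 = √((0.0000−5.5000)² + (5.0000−1.5000)²) = 6.5192
L_2 = √((4.0000−5.5000)² + (0.0000−1.5000)²) = 2.1213
L_3 = √((8.0000−5.5000)² + (0.0000−1.5000)²) = 2.9155

(6.5192, 2.1213, 2.9155)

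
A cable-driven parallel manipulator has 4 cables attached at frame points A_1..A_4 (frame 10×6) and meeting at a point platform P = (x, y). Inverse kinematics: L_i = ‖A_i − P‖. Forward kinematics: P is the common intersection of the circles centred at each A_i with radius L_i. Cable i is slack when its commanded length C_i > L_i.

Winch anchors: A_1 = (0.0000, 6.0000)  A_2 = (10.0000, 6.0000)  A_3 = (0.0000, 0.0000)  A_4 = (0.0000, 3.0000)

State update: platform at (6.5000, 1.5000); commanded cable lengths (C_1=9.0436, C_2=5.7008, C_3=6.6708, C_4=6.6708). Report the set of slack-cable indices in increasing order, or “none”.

1

cable 1: L_1 = ‖A_1−P‖ = 7.9057;  C_1 = 9.0436 → slack
cable 2: L_2 = ‖A_2−P‖ = 5.7009;  C_2 = 5.7008 → taut
cable 3: L_3 = ‖A_3−P‖ = 6.6708;  C_3 = 6.6708 → taut
cable 4: L_4 = ‖A_4−P‖ = 6.6708;  C_4 = 6.6708 → taut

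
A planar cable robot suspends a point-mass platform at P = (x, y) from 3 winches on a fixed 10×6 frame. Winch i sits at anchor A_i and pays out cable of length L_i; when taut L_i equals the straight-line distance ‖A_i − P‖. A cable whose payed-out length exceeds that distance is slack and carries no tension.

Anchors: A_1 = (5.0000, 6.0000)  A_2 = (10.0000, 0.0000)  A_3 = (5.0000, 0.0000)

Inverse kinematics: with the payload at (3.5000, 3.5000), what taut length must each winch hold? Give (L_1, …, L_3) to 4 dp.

(2.9155, 7.3824, 3.8079)

L_1: Δ = A_1−P = (1.5000, 2.5000) → ‖Δ‖ = √8.5000 = 2.9155
L_2: Δ = A_2−P = (6.5000, -3.5000) → ‖Δ‖ = √54.5000 = 7.3824
L_3: Δ = A_3−P = (1.5000, -3.5000) → ‖Δ‖ = √14.5000 = 3.8079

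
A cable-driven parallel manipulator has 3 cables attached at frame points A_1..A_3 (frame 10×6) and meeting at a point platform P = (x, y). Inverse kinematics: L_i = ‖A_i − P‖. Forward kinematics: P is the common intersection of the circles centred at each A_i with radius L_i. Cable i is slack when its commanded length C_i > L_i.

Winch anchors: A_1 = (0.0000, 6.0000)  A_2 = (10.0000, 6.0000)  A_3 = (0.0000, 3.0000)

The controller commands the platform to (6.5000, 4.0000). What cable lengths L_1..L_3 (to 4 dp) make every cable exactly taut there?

(6.8007, 4.0311, 6.5765)

L_1: Δ = A_1−P = (-6.5000, 2.0000) → ‖Δ‖ = √46.2500 = 6.8007
L_2: Δ = A_2−P = (3.5000, 2.0000) → ‖Δ‖ = √16.2500 = 4.0311
L_3: Δ = A_3−P = (-6.5000, -1.0000) → ‖Δ‖ = √43.2500 = 6.5765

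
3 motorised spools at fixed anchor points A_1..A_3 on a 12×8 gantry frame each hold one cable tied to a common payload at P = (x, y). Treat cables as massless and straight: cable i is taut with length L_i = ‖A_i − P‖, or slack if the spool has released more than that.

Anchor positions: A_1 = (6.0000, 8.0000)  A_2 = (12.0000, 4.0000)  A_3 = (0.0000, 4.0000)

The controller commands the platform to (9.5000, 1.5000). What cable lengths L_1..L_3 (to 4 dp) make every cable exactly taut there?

L_1: Δ = A_1−P = (-3.5000, 6.5000) → ‖Δ‖ = √54.5000 = 7.3824
L_2: Δ = A_2−P = (2.5000, 2.5000) → ‖Δ‖ = √12.5000 = 3.5355
L_3: Δ = A_3−P = (-9.5000, 2.5000) → ‖Δ‖ = √96.5000 = 9.8234

(7.3824, 3.5355, 9.8234)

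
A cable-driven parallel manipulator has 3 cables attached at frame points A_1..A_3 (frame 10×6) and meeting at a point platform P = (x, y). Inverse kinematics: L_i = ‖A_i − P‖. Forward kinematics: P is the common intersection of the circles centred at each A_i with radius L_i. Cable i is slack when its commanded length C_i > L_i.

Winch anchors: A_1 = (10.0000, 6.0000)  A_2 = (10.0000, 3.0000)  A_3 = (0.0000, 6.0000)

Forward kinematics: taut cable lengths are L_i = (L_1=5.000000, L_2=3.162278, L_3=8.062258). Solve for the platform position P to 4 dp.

(7.0000, 2.0000)

each cable: (A_i−P)·(A_i−P) = L_i²; let q_i = ‖A_i‖²−L_i²
q_1 = 100.0000+36.0000−25.0000 = 111.0000
row 1: 0.0000x + 6.0000y = 12.0000  (q_2=99.0000)
row 2: 20.0000x + 0.0000y = 140.0000  (q_3=-29.0000)
Cramer on rows 1–2 → x = 7.0000, y = 2.0000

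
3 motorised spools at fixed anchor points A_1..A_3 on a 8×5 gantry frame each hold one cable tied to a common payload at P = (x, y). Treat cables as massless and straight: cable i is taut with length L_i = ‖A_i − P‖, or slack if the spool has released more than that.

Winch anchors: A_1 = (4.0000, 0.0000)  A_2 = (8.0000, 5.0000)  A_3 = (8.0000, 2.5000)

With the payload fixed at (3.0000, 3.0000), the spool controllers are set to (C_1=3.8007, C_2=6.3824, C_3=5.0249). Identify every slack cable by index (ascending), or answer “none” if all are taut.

1, 2

cable 1: √((1.0000)²+(-3.0000)²)=3.1623, C_1=3.8007: slack
cable 2: √((5.0000)²+(2.0000)²)=5.3852, C_2=6.3824: slack
cable 3: √((5.0000)²+(-0.5000)²)=5.0249, C_3=5.0249: taut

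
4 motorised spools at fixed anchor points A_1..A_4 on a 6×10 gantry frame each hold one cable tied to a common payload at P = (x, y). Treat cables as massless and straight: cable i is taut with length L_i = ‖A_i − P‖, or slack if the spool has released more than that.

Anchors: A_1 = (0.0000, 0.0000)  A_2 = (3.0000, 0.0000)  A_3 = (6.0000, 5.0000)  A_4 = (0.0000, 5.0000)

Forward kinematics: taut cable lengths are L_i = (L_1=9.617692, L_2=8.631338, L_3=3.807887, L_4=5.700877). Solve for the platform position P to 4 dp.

(4.5000, 8.5000)

expand ‖A_i−P‖²=L_i² and subtract eq 1 (k_i ≔ ‖A_i‖²−L_i²)
k_1 = 0.0000+0.0000−92.5000 = -92.5000
eq1−eq2 → [-6.0000  0.0000]·P = -27.0000
eq1−eq3 → [-12.0000  -10.0000]·P = -139.0000
eq1−eq4 → [0.0000  -10.0000]·P = -85.0000
2×2 solve → P = (4.5000, 8.5000)
check cable 4: ‖A_4−P‖² = 32.5000 ≈ L_4² = 32.5000 ✓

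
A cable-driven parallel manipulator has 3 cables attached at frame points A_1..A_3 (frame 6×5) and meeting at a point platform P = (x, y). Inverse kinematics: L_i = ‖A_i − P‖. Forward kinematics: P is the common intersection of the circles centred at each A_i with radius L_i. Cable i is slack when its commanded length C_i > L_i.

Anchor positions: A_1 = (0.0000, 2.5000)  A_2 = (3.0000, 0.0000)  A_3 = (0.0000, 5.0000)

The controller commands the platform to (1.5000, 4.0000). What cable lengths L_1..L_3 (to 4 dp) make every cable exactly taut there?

(2.1213, 4.2720, 1.8028)

L_1: Δ = A_1−P = (-1.5000, -1.5000) → ‖Δ‖ = √4.5000 = 2.1213
L_2: Δ = A_2−P = (1.5000, -4.0000) → ‖Δ‖ = √18.2500 = 4.2720
L_3: Δ = A_3−P = (-1.5000, 1.0000) → ‖Δ‖ = √3.2500 = 1.8028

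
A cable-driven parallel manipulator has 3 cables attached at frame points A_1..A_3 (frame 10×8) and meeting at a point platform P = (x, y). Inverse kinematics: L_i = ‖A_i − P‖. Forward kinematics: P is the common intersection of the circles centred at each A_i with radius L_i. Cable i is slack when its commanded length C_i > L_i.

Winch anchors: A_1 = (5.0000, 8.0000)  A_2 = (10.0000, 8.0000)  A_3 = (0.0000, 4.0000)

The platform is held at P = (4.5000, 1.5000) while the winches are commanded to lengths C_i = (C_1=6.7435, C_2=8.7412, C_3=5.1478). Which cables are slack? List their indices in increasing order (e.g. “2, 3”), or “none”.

cable 1: L_1 = ‖A_1−P‖ = 6.5192;  C_1 = 6.7435 → slack
cable 2: L_2 = ‖A_2−P‖ = 8.5147;  C_2 = 8.7412 → slack
cable 3: L_3 = ‖A_3−P‖ = 5.1478;  C_3 = 5.1478 → taut

1, 2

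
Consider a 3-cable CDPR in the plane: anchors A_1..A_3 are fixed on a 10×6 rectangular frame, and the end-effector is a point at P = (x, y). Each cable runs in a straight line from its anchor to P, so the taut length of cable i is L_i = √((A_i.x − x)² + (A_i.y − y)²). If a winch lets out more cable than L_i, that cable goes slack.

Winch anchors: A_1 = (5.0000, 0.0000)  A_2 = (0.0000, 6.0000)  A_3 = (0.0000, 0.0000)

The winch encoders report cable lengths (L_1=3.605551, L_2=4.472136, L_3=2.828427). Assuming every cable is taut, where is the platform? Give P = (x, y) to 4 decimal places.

circle eqns → linear via eq_j − eq_1; set k_j = A_j·A_j − L_j²
k_1 = 25.0000+0.0000−13.0000 = 12.0000
10.0000·x − 12.0000·y = k_1−k_2 = -4.0000
10.0000·x + 0.0000·y = k_1−k_3 = 20.0000
solve first two rows → x=2.0000, y=2.0000

(2.0000, 2.0000)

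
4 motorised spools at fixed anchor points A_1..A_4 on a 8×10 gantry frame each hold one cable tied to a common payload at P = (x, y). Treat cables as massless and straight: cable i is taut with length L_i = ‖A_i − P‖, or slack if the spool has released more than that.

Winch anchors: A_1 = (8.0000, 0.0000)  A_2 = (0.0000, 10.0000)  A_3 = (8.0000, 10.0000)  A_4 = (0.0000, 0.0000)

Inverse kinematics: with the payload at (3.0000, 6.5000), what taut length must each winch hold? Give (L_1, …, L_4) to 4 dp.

(8.2006, 4.6098, 6.1033, 7.1589)

L_1: Δ = A_1−P = (5.0000, -6.5000) → ‖Δ‖ = √67.2500 = 8.2006
L_2: Δ = A_2−P = (-3.0000, 3.5000) → ‖Δ‖ = √21.2500 = 4.6098
L_3: Δ = A_3−P = (5.0000, 3.5000) → ‖Δ‖ = √37.2500 = 6.1033
L_4: Δ = A_4−P = (-3.0000, -6.5000) → ‖Δ‖ = √51.2500 = 7.1589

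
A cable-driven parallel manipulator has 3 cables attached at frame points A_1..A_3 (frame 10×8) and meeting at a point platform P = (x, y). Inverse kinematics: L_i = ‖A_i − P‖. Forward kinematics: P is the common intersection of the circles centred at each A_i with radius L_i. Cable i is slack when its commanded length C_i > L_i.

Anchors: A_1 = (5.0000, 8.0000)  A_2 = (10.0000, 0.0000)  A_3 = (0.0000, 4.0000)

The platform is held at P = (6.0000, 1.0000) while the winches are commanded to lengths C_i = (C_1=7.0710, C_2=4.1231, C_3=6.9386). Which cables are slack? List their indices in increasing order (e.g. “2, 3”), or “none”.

cable 1: √((-1.0000)²+(7.0000)²)=7.0711, C_1=7.0710: taut
cable 2: √((4.0000)²+(-1.0000)²)=4.1231, C_2=4.1231: taut
cable 3: √((-6.0000)²+(3.0000)²)=6.7082, C_3=6.9386: slack

3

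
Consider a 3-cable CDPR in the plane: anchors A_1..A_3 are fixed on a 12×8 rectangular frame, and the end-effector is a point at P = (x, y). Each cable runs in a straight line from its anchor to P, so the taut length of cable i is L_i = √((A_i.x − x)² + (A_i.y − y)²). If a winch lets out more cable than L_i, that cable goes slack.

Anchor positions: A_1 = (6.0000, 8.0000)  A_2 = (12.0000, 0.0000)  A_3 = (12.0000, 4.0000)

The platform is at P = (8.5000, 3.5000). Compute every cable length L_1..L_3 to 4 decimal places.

L_1: Δ = A_1−P = (-2.5000, 4.5000) → ‖Δ‖ = √26.5000 = 5.1478
L_2: Δ = A_2−P = (3.5000, -3.5000) → ‖Δ‖ = √24.5000 = 4.9497
L_3: Δ = A_3−P = (3.5000, 0.5000) → ‖Δ‖ = √12.5000 = 3.5355

(5.1478, 4.9497, 3.5355)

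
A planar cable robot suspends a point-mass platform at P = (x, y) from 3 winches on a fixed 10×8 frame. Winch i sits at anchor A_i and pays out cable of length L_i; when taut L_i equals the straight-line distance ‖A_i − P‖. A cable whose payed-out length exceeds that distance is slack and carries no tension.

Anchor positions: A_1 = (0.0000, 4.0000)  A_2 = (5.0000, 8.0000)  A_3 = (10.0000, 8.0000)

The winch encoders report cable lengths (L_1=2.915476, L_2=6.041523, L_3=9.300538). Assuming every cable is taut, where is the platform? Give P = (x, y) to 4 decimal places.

circle eqns → linear via eq_j − eq_1; set q_j = A_j·A_j − L_j²
q_1 = 0.0000+16.0000−8.5000 = 7.5000
-10.0000·x − 8.0000·y = q_1−q_2 = -45.0000
-20.0000·x − 8.0000·y = q_1−q_3 = -70.0000
solve first two rows → x=2.5000, y=2.5000

(2.5000, 2.5000)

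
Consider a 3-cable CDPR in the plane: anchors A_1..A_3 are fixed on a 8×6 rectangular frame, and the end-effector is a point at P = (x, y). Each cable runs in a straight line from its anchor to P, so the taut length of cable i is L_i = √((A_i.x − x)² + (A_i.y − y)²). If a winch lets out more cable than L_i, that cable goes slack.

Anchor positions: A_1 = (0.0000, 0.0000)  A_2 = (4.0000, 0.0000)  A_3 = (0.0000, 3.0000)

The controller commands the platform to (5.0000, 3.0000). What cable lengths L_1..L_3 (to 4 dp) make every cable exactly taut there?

L_1 = √((0.0000−5.0000)² + (0.0000−3.0000)²) = 5.8310
L_2 = √((4.0000−5.0000)² + (0.0000−3.0000)²) = 3.1623
L_3 = √((0.0000−5.0000)² + (3.0000−3.0000)²) = 5.0000

(5.8310, 3.1623, 5.0000)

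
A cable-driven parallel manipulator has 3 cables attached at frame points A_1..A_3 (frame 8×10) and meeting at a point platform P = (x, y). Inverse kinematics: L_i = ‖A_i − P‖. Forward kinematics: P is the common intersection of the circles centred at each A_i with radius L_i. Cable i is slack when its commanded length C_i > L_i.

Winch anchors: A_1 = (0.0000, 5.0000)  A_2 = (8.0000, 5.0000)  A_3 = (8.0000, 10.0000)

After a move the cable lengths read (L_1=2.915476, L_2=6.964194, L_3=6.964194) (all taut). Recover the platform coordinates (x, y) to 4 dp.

expand ‖A_i−P‖²=L_i² and subtract eq 1 (c_i ≔ ‖A_i‖²−L_i²)
c_1 = 0.0000+25.0000−8.5000 = 16.5000
eq1−eq2 → [-16.0000  0.0000]·P = -24.0000
eq1−eq3 → [-16.0000  -10.0000]·P = -99.0000
2×2 solve → P = (1.5000, 7.5000)

(1.5000, 7.5000)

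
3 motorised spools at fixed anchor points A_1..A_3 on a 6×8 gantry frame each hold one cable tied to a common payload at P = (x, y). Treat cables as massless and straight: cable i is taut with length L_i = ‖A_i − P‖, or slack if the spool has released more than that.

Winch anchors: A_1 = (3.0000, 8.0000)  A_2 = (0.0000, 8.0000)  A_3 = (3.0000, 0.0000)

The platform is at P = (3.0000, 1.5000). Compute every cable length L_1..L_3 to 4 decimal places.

cable 1: Δx=0.0000, Δy=6.5000; L_1 = √(Δx²+Δy²) = 6.5000
cable 2: Δx=-3.0000, Δy=6.5000; L_2 = √(Δx²+Δy²) = 7.1589
cable 3: Δx=0.0000, Δy=-1.5000; L_3 = √(Δx²+Δy²) = 1.5000

(6.5000, 7.1589, 1.5000)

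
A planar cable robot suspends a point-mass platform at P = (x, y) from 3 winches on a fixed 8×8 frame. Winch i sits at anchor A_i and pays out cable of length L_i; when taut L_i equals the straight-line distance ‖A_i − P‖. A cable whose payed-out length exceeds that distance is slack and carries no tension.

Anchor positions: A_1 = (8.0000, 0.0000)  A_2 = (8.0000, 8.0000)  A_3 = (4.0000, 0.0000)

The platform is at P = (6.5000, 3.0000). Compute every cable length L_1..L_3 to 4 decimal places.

L_1: Δ = A_1−P = (1.5000, -3.0000) → ‖Δ‖ = √11.2500 = 3.3541
L_2: Δ = A_2−P = (1.5000, 5.0000) → ‖Δ‖ = √27.2500 = 5.2202
L_3: Δ = A_3−P = (-2.5000, -3.0000) → ‖Δ‖ = √15.2500 = 3.9051

(3.3541, 5.2202, 3.9051)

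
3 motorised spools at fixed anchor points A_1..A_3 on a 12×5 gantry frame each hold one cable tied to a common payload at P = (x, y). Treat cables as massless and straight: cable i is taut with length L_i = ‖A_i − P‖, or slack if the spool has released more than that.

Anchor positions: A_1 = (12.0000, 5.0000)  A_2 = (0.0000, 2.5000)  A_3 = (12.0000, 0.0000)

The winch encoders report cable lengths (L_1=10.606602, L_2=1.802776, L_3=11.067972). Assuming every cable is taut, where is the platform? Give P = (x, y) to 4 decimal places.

(1.5000, 3.5000)

circle eqns → linear via eq_j − eq_1; set k_j = A_j·A_j − L_j²
k_1 = 144.0000+25.0000−112.5000 = 56.5000
24.0000·x + 5.0000·y = k_1−k_2 = 53.5000
0.0000·x + 10.0000·y = k_1−k_3 = 35.0000
solve first two rows → x=1.5000, y=3.5000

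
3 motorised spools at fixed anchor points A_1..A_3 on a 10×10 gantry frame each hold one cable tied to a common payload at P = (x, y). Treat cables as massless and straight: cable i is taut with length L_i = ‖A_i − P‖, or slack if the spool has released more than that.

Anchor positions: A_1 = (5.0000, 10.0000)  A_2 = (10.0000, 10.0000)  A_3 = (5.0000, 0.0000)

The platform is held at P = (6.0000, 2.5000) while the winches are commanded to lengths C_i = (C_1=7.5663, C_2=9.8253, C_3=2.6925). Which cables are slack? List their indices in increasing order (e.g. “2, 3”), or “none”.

cable 1: L_1 = ‖A_1−P‖ = 7.5664;  C_1 = 7.5663 → taut
cable 2: L_2 = ‖A_2−P‖ = 8.5000;  C_2 = 9.8253 → slack
cable 3: L_3 = ‖A_3−P‖ = 2.6926;  C_3 = 2.6925 → taut

2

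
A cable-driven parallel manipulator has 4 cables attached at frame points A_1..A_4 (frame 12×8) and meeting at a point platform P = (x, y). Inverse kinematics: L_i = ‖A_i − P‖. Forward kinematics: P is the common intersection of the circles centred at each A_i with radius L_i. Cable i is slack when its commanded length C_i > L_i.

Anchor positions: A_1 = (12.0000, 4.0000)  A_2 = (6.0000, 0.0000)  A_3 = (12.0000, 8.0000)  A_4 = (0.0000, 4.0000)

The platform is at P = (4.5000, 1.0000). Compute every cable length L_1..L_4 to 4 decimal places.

L_1: Δ = A_1−P = (7.5000, 3.0000) → ‖Δ‖ = √65.2500 = 8.0777
L_2: Δ = A_2−P = (1.5000, -1.0000) → ‖Δ‖ = √3.2500 = 1.8028
L_3: Δ = A_3−P = (7.5000, 7.0000) → ‖Δ‖ = √105.2500 = 10.2591
L_4: Δ = A_4−P = (-4.5000, 3.0000) → ‖Δ‖ = √29.2500 = 5.4083

(8.0777, 1.8028, 10.2591, 5.4083)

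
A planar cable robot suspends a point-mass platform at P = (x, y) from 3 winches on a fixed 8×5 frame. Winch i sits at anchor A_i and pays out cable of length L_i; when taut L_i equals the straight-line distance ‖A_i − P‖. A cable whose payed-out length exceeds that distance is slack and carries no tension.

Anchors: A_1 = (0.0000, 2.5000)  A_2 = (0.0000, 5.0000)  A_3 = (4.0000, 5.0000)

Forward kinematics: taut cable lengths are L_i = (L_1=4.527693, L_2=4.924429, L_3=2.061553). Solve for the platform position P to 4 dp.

(4.5000, 3.0000)

expand ‖A_i−P‖²=L_i² and subtract eq 1 (c_i ≔ ‖A_i‖²−L_i²)
c_1 = 0.0000+6.2500−20.5000 = -14.2500
eq1−eq2 → [0.0000  -5.0000]·P = -15.0000
eq1−eq3 → [-8.0000  -5.0000]·P = -51.0000
2×2 solve → P = (4.5000, 3.0000)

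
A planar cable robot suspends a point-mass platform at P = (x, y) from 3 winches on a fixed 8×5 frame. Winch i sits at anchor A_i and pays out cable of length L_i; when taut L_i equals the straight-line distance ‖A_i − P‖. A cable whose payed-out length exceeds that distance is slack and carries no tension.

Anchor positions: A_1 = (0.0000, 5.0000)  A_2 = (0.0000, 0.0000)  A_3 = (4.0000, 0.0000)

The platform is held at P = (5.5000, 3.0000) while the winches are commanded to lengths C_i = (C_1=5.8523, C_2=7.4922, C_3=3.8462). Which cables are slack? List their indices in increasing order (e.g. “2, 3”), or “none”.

cable 1: L_1 = ‖A_1−P‖ = 5.8523;  C_1 = 5.8523 → taut
cable 2: L_2 = ‖A_2−P‖ = 6.2650;  C_2 = 7.4922 → slack
cable 3: L_3 = ‖A_3−P‖ = 3.3541;  C_3 = 3.8462 → slack

2, 3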